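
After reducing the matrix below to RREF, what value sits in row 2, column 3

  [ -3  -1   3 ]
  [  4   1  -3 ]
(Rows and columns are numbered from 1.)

Multiply r1 by -1/3.
Subtract 4 times r1 from r2.
Multiply r2 by -3.
Subtract 1/3 times r2 from r1.

-3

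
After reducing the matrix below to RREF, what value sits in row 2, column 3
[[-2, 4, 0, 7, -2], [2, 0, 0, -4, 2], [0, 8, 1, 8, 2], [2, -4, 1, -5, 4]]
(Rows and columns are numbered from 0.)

2

r1 ← -1/2·r1
  [ 1  -2  0  -7/2  1 ]
  [ 2   0  0    -4  2 ]
  [ 0   8  1     8  2 ]
  [ 2  -4  1    -5  4 ]
r2 ← r2 − 2·r1
  [ 1  -2  0  -7/2  1 ]
  [ 0   4  0     3  0 ]
  [ 0   8  1     8  2 ]
  [ 2  -4  1    -5  4 ]
r4 ← r4 − 2·r1
  [ 1  -2  0  -7/2  1 ]
  [ 0   4  0     3  0 ]
  [ 0   8  1     8  2 ]
  [ 0   0  1     2  2 ]
r2 ← 1/4·r2
  [ 1  -2  0  -7/2  1 ]
  [ 0   1  0   3/4  0 ]
  [ 0   8  1     8  2 ]
  [ 0   0  1     2  2 ]
r3 ← r3 − 8·r2
  [ 1  -2  0  -7/2  1 ]
  [ 0   1  0   3/4  0 ]
  [ 0   0  1     2  2 ]
  [ 0   0  1     2  2 ]
r4 ← r4 − r3
  [ 1  -2  0  -7/2  1 ]
  [ 0   1  0   3/4  0 ]
  [ 0   0  1     2  2 ]
  [ 0   0  0     0  0 ]
r1 ← r1 + 2·r2
  [ 1  0  0   -2  1 ]
  [ 0  1  0  3/4  0 ]
  [ 0  0  1    2  2 ]
  [ 0  0  0    0  0 ]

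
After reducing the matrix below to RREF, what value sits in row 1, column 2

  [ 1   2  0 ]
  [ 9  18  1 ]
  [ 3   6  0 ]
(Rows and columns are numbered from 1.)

2

R2 := R2 − 9·R1
  [ 1  2  0 ]
  [ 0  0  1 ]
  [ 3  6  0 ]
R3 := R3 − 3·R1
  [ 1  2  0 ]
  [ 0  0  1 ]
  [ 0  0  0 ]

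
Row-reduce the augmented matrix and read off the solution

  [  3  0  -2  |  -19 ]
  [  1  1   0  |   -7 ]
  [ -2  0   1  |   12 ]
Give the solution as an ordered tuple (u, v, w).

(-5, -2, 2)

r1 -> 1/3·r1
  [  1  0  -2/3  |  -19/3 ]
  [  1  1     0  |     -7 ]
  [ -2  0     1  |     12 ]
r2 -> r2 − r1
  [  1  0  -2/3  |  -19/3 ]
  [  0  1   2/3  |   -2/3 ]
  [ -2  0     1  |     12 ]
r3 -> r3 + 2·r1
  [ 1  0  -2/3  |  -19/3 ]
  [ 0  1   2/3  |   -2/3 ]
  [ 0  0  -1/3  |   -2/3 ]
r3 -> -3·r3
  [ 1  0  -2/3  |  -19/3 ]
  [ 0  1   2/3  |   -2/3 ]
  [ 0  0     1  |      2 ]
r2 -> r2 − 2/3·r3
  [ 1  0  -2/3  |  -19/3 ]
  [ 0  1     0  |     -2 ]
  [ 0  0     1  |      2 ]
r1 -> r1 + 2/3·r3
  [ 1  0  0  |  -5 ]
  [ 0  1  0  |  -2 ]
  [ 0  0  1  |   2 ]
Reading off the last column: u = -5, v = -2, w = 2.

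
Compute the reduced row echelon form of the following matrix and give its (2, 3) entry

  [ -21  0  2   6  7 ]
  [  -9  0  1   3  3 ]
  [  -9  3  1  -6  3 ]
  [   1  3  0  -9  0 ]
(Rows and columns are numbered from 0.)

r1 := -1/21·r1
  [  1  0  -2/21  -2/7  -1/3 ]
  [ -9  0      1     3     3 ]
  [ -9  3      1    -6     3 ]
  [  1  3      0    -9     0 ]
r2 := r2 + 9·r1
  [  1  0  -2/21  -2/7  -1/3 ]
  [  0  0    1/7   3/7     0 ]
  [ -9  3      1    -6     3 ]
  [  1  3      0    -9     0 ]
r3 := r3 + 9·r1
  [ 1  0  -2/21   -2/7  -1/3 ]
  [ 0  0    1/7    3/7     0 ]
  [ 0  3    1/7  -60/7     0 ]
  [ 1  3      0     -9     0 ]
r4 := r4 − r1
  [ 1  0  -2/21   -2/7  -1/3 ]
  [ 0  0    1/7    3/7     0 ]
  [ 0  3    1/7  -60/7     0 ]
  [ 0  3   2/21  -61/7   1/3 ]
r2 <-> r3
  [ 1  0  -2/21   -2/7  -1/3 ]
  [ 0  3    1/7  -60/7     0 ]
  [ 0  0    1/7    3/7     0 ]
  [ 0  3   2/21  -61/7   1/3 ]
r2 := 1/3·r2
  [ 1  0  -2/21   -2/7  -1/3 ]
  [ 0  1   1/21  -20/7     0 ]
  [ 0  0    1/7    3/7     0 ]
  [ 0  3   2/21  -61/7   1/3 ]
r4 := r4 − 3·r2
  [ 1  0  -2/21   -2/7  -1/3 ]
  [ 0  1   1/21  -20/7     0 ]
  [ 0  0    1/7    3/7     0 ]
  [ 0  0  -1/21   -1/7   1/3 ]
r3 := 7·r3
  [ 1  0  -2/21   -2/7  -1/3 ]
  [ 0  1   1/21  -20/7     0 ]
  [ 0  0      1      3     0 ]
  [ 0  0  -1/21   -1/7   1/3 ]
r4 := r4 + 1/21·r3
  [ 1  0  -2/21   -2/7  -1/3 ]
  [ 0  1   1/21  -20/7     0 ]
  [ 0  0      1      3     0 ]
  [ 0  0      0      0   1/3 ]
r4 := 3·r4
  [ 1  0  -2/21   -2/7  -1/3 ]
  [ 0  1   1/21  -20/7     0 ]
  [ 0  0      1      3     0 ]
  [ 0  0      0      0     1 ]
r1 := r1 + 1/3·r4
  [ 1  0  -2/21   -2/7  0 ]
  [ 0  1   1/21  -20/7  0 ]
  [ 0  0      1      3  0 ]
  [ 0  0      0      0  1 ]
r2 := r2 − 1/21·r3
  [ 1  0  -2/21  -2/7  0 ]
  [ 0  1      0    -3  0 ]
  [ 0  0      1     3  0 ]
  [ 0  0      0     0  1 ]
r1 := r1 + 2/21·r3
  [ 1  0  0   0  0 ]
  [ 0  1  0  -3  0 ]
  [ 0  0  1   3  0 ]
  [ 0  0  0   0  1 ]

3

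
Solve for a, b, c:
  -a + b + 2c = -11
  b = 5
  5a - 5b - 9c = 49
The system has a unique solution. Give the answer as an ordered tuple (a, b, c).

Form the augmented matrix and row-reduce:
  [ -1   1   2  |  -11 ]
  [  0   1   0  |    5 ]
  [  5  -5  -9  |   49 ]
Multiply ρ1 by -1.
  [ 1  -1  -2  |  11 ]
  [ 0   1   0  |   5 ]
  [ 5  -5  -9  |  49 ]
Subtract 5 times ρ1 from ρ3.
  [ 1  -1  -2  |  11 ]
  [ 0   1   0  |   5 ]
  [ 0   0   1  |  -6 ]
Add 2 times ρ3 to ρ1.
  [ 1  -1  0  |  -1 ]
  [ 0   1  0  |   5 ]
  [ 0   0  1  |  -6 ]
Add ρ2 to ρ1.
  [ 1  0  0  |   4 ]
  [ 0  1  0  |   5 ]
  [ 0  0  1  |  -6 ]
Reading off the last column: a = 4, b = 5, c = -6.

(4, 5, -6)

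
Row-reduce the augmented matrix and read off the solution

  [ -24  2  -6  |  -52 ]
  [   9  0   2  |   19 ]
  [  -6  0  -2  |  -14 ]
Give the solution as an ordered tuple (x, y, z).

(5/3, 0, 2)

r1 ← -1/24·r1
  [  1  -1/12  1/4  |  13/6 ]
  [  9      0    2  |    19 ]
  [ -6      0   -2  |   -14 ]
r2 ← r2 − 9·r1
  [  1  -1/12   1/4  |  13/6 ]
  [  0    3/4  -1/4  |  -1/2 ]
  [ -6      0    -2  |   -14 ]
r3 ← r3 + 6·r1
  [ 1  -1/12   1/4  |  13/6 ]
  [ 0    3/4  -1/4  |  -1/2 ]
  [ 0   -1/2  -1/2  |    -1 ]
r2 ← 4/3·r2
  [ 1  -1/12   1/4  |  13/6 ]
  [ 0      1  -1/3  |  -2/3 ]
  [ 0   -1/2  -1/2  |    -1 ]
r3 ← r3 + 1/2·r2
  [ 1  -1/12   1/4  |  13/6 ]
  [ 0      1  -1/3  |  -2/3 ]
  [ 0      0  -2/3  |  -4/3 ]
r3 ← -3/2·r3
  [ 1  -1/12   1/4  |  13/6 ]
  [ 0      1  -1/3  |  -2/3 ]
  [ 0      0     1  |     2 ]
r2 ← r2 + 1/3·r3
  [ 1  -1/12  1/4  |  13/6 ]
  [ 0      1    0  |     0 ]
  [ 0      0    1  |     2 ]
r1 ← r1 − 1/4·r3
  [ 1  -1/12  0  |  5/3 ]
  [ 0      1  0  |    0 ]
  [ 0      0  1  |    2 ]
r1 ← r1 + 1/12·r2
  [ 1  0  0  |  5/3 ]
  [ 0  1  0  |    0 ]
  [ 0  0  1  |    2 ]
Reading off the last column: x = 5/3, y = 0, z = 2.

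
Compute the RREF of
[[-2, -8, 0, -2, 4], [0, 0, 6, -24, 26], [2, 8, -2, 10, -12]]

[[1, 4, 0, 1, 0], [0, 0, 1, -4, 0], [0, 0, 0, 0, 1]]

Multiply r1 by -1/2.
  [ 1  4   0    1   -2 ]
  [ 0  0   6  -24   26 ]
  [ 2  8  -2   10  -12 ]
Subtract 2 times r1 from r3.
  [ 1  4   0    1  -2 ]
  [ 0  0   6  -24  26 ]
  [ 0  0  -2    8  -8 ]
Multiply r2 by 1/6.
  [ 1  4   0   1    -2 ]
  [ 0  0   1  -4  13/3 ]
  [ 0  0  -2   8    -8 ]
Add 2 times r2 to r3.
  [ 1  4  0   1    -2 ]
  [ 0  0  1  -4  13/3 ]
  [ 0  0  0   0   2/3 ]
Multiply r3 by 3/2.
  [ 1  4  0   1    -2 ]
  [ 0  0  1  -4  13/3 ]
  [ 0  0  0   0     1 ]
Subtract 13/3 times r3 from r2.
  [ 1  4  0   1  -2 ]
  [ 0  0  1  -4   0 ]
  [ 0  0  0   0   1 ]
Add 2 times r3 to r1.
  [ 1  4  0   1  0 ]
  [ 0  0  1  -4  0 ]
  [ 0  0  0   0  1 ]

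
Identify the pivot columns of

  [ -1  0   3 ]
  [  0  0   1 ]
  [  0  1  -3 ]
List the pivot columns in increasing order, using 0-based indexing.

0, 1, 2

Multiply R1 by -1.
  [ 1  0  -3 ]
  [ 0  0   1 ]
  [ 0  1  -3 ]
Swap R2 and R3.
  [ 1  0  -3 ]
  [ 0  1  -3 ]
  [ 0  0   1 ]
Add 3 times R3 to R2.
  [ 1  0  -3 ]
  [ 0  1   0 ]
  [ 0  0   1 ]
Add 3 times R3 to R1.
  [ 1  0  0 ]
  [ 0  1  0 ]
  [ 0  0  1 ]
Pivot columns are the columns containing a leading 1.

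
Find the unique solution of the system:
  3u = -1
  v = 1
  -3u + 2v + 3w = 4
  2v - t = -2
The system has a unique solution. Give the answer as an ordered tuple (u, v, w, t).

Form the augmented matrix and row-reduce:
  [  3  0  0   0  |  -1 ]
  [  0  1  0   0  |   1 ]
  [ -3  2  3   0  |   4 ]
  [  0  2  0  -1  |  -2 ]
ρ1 ← 1/3·ρ1
  [  1  0  0   0  |  -1/3 ]
  [  0  1  0   0  |     1 ]
  [ -3  2  3   0  |     4 ]
  [  0  2  0  -1  |    -2 ]
ρ3 ← ρ3 + 3·ρ1
  [ 1  0  0   0  |  -1/3 ]
  [ 0  1  0   0  |     1 ]
  [ 0  2  3   0  |     3 ]
  [ 0  2  0  -1  |    -2 ]
ρ3 ← ρ3 − 2·ρ2
  [ 1  0  0   0  |  -1/3 ]
  [ 0  1  0   0  |     1 ]
  [ 0  0  3   0  |     1 ]
  [ 0  2  0  -1  |    -2 ]
ρ4 ← ρ4 − 2·ρ2
  [ 1  0  0   0  |  -1/3 ]
  [ 0  1  0   0  |     1 ]
  [ 0  0  3   0  |     1 ]
  [ 0  0  0  -1  |    -4 ]
ρ3 ← 1/3·ρ3
  [ 1  0  0   0  |  -1/3 ]
  [ 0  1  0   0  |     1 ]
  [ 0  0  1   0  |   1/3 ]
  [ 0  0  0  -1  |    -4 ]
ρ4 ← -1·ρ4
  [ 1  0  0  0  |  -1/3 ]
  [ 0  1  0  0  |     1 ]
  [ 0  0  1  0  |   1/3 ]
  [ 0  0  0  1  |     4 ]
Reading off the last column: u = -1/3, v = 1, w = 1/3, t = 4.

(-1/3, 1, 1/3, 4)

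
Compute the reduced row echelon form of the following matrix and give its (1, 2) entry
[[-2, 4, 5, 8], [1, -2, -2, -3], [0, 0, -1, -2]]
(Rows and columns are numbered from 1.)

-2

R1 → -1/2·R1
  [ 1  -2  -5/2  -4 ]
  [ 1  -2    -2  -3 ]
  [ 0   0    -1  -2 ]
R2 → R2 − R1
  [ 1  -2  -5/2  -4 ]
  [ 0   0   1/2   1 ]
  [ 0   0    -1  -2 ]
R2 → 2·R2
  [ 1  -2  -5/2  -4 ]
  [ 0   0     1   2 ]
  [ 0   0    -1  -2 ]
R3 → R3 + R2
  [ 1  -2  -5/2  -4 ]
  [ 0   0     1   2 ]
  [ 0   0     0   0 ]
R1 → R1 + 5/2·R2
  [ 1  -2  0  1 ]
  [ 0   0  1  2 ]
  [ 0   0  0  0 ]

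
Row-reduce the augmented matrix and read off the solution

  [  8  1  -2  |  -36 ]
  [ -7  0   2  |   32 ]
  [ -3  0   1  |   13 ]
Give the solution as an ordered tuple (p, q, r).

r1 ← 1/8·r1
  [  1  1/8  -1/4  |  -9/2 ]
  [ -7    0     2  |    32 ]
  [ -3    0     1  |    13 ]
r2 ← r2 + 7·r1
  [  1  1/8  -1/4  |  -9/2 ]
  [  0  7/8   1/4  |   1/2 ]
  [ -3    0     1  |    13 ]
r3 ← r3 + 3·r1
  [ 1  1/8  -1/4  |  -9/2 ]
  [ 0  7/8   1/4  |   1/2 ]
  [ 0  3/8   1/4  |  -1/2 ]
r2 ← 8/7·r2
  [ 1  1/8  -1/4  |  -9/2 ]
  [ 0    1   2/7  |   4/7 ]
  [ 0  3/8   1/4  |  -1/2 ]
r3 ← r3 − 3/8·r2
  [ 1  1/8  -1/4  |  -9/2 ]
  [ 0    1   2/7  |   4/7 ]
  [ 0    0   1/7  |  -5/7 ]
r3 ← 7·r3
  [ 1  1/8  -1/4  |  -9/2 ]
  [ 0    1   2/7  |   4/7 ]
  [ 0    0     1  |    -5 ]
r2 ← r2 − 2/7·r3
  [ 1  1/8  -1/4  |  -9/2 ]
  [ 0    1     0  |     2 ]
  [ 0    0     1  |    -5 ]
r1 ← r1 + 1/4·r3
  [ 1  1/8  0  |  -23/4 ]
  [ 0    1  0  |      2 ]
  [ 0    0  1  |     -5 ]
r1 ← r1 − 1/8·r2
  [ 1  0  0  |  -6 ]
  [ 0  1  0  |   2 ]
  [ 0  0  1  |  -5 ]
Reading off the last column: p = -6, q = 2, r = -5.

(-6, 2, -5)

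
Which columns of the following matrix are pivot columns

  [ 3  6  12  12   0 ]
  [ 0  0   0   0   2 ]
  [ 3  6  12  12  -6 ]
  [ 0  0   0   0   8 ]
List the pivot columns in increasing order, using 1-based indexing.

1, 5

ρ1 → 1/3·ρ1
  [ 1  2   4   4   0 ]
  [ 0  0   0   0   2 ]
  [ 3  6  12  12  -6 ]
  [ 0  0   0   0   8 ]
ρ3 → ρ3 − 3·ρ1
  [ 1  2  4  4   0 ]
  [ 0  0  0  0   2 ]
  [ 0  0  0  0  -6 ]
  [ 0  0  0  0   8 ]
ρ2 → 1/2·ρ2
  [ 1  2  4  4   0 ]
  [ 0  0  0  0   1 ]
  [ 0  0  0  0  -6 ]
  [ 0  0  0  0   8 ]
ρ3 → ρ3 + 6·ρ2
  [ 1  2  4  4  0 ]
  [ 0  0  0  0  1 ]
  [ 0  0  0  0  0 ]
  [ 0  0  0  0  8 ]
ρ4 → ρ4 − 8·ρ2
  [ 1  2  4  4  0 ]
  [ 0  0  0  0  1 ]
  [ 0  0  0  0  0 ]
  [ 0  0  0  0  0 ]
Pivot columns are the columns containing a leading 1.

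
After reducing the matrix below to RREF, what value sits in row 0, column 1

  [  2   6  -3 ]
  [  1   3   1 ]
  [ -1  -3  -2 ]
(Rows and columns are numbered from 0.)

3

Multiply r1 by 1/2.
  [  1   3  -3/2 ]
  [  1   3     1 ]
  [ -1  -3    -2 ]
Subtract r1 from r2.
  [  1   3  -3/2 ]
  [  0   0   5/2 ]
  [ -1  -3    -2 ]
Add r1 to r3.
  [ 1  3  -3/2 ]
  [ 0  0   5/2 ]
  [ 0  0  -7/2 ]
Multiply r2 by 2/5.
  [ 1  3  -3/2 ]
  [ 0  0     1 ]
  [ 0  0  -7/2 ]
Add 7/2 times r2 to r3.
  [ 1  3  -3/2 ]
  [ 0  0     1 ]
  [ 0  0     0 ]
Add 3/2 times r2 to r1.
  [ 1  3  0 ]
  [ 0  0  1 ]
  [ 0  0  0 ]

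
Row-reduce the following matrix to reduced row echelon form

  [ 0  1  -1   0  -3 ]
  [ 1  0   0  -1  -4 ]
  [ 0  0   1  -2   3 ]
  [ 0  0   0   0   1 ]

[[1, 0, 0, -1, 0], [0, 1, 0, -2, 0], [0, 0, 1, -2, 0], [0, 0, 0, 0, 1]]

Swap ρ1 and ρ2.
  [ 1  0   0  -1  -4 ]
  [ 0  1  -1   0  -3 ]
  [ 0  0   1  -2   3 ]
  [ 0  0   0   0   1 ]
Subtract 3 times ρ4 from ρ3.
  [ 1  0   0  -1  -4 ]
  [ 0  1  -1   0  -3 ]
  [ 0  0   1  -2   0 ]
  [ 0  0   0   0   1 ]
Add 3 times ρ4 to ρ2.
  [ 1  0   0  -1  -4 ]
  [ 0  1  -1   0   0 ]
  [ 0  0   1  -2   0 ]
  [ 0  0   0   0   1 ]
Add 4 times ρ4 to ρ1.
  [ 1  0   0  -1  0 ]
  [ 0  1  -1   0  0 ]
  [ 0  0   1  -2  0 ]
  [ 0  0   0   0  1 ]
Add ρ3 to ρ2.
  [ 1  0  0  -1  0 ]
  [ 0  1  0  -2  0 ]
  [ 0  0  1  -2  0 ]
  [ 0  0  0   0  1 ]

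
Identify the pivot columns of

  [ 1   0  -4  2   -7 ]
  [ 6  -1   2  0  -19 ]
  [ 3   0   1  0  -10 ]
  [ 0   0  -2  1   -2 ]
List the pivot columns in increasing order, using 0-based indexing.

0, 1, 2, 3

Subtract 6 times r1 from r2.
  [ 1   0  -4    2   -7 ]
  [ 0  -1  26  -12   23 ]
  [ 3   0   1    0  -10 ]
  [ 0   0  -2    1   -2 ]
Subtract 3 times r1 from r3.
  [ 1   0  -4    2  -7 ]
  [ 0  -1  26  -12  23 ]
  [ 0   0  13   -6  11 ]
  [ 0   0  -2    1  -2 ]
Multiply r2 by -1.
  [ 1  0   -4   2   -7 ]
  [ 0  1  -26  12  -23 ]
  [ 0  0   13  -6   11 ]
  [ 0  0   -2   1   -2 ]
Multiply r3 by 1/13.
  [ 1  0   -4      2     -7 ]
  [ 0  1  -26     12    -23 ]
  [ 0  0    1  -6/13  11/13 ]
  [ 0  0   -2      1     -2 ]
Add 2 times r3 to r4.
  [ 1  0   -4      2     -7 ]
  [ 0  1  -26     12    -23 ]
  [ 0  0    1  -6/13  11/13 ]
  [ 0  0    0   1/13  -4/13 ]
Multiply r4 by 13.
  [ 1  0   -4      2     -7 ]
  [ 0  1  -26     12    -23 ]
  [ 0  0    1  -6/13  11/13 ]
  [ 0  0    0      1     -4 ]
Add 6/13 times r4 to r3.
  [ 1  0   -4   2   -7 ]
  [ 0  1  -26  12  -23 ]
  [ 0  0    1   0   -1 ]
  [ 0  0    0   1   -4 ]
Subtract 12 times r4 from r2.
  [ 1  0   -4  2  -7 ]
  [ 0  1  -26  0  25 ]
  [ 0  0    1  0  -1 ]
  [ 0  0    0  1  -4 ]
Subtract 2 times r4 from r1.
  [ 1  0   -4  0   1 ]
  [ 0  1  -26  0  25 ]
  [ 0  0    1  0  -1 ]
  [ 0  0    0  1  -4 ]
Add 26 times r3 to r2.
  [ 1  0  -4  0   1 ]
  [ 0  1   0  0  -1 ]
  [ 0  0   1  0  -1 ]
  [ 0  0   0  1  -4 ]
Add 4 times r3 to r1.
  [ 1  0  0  0  -3 ]
  [ 0  1  0  0  -1 ]
  [ 0  0  1  0  -1 ]
  [ 0  0  0  1  -4 ]
Pivot columns are the columns containing a leading 1.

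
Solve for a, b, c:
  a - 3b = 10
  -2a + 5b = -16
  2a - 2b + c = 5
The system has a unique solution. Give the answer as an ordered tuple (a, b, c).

Form the augmented matrix and row-reduce:
  [  1  -3  0  |   10 ]
  [ -2   5  0  |  -16 ]
  [  2  -2  1  |    5 ]
R2 → R2 + 2·R1
  [ 1  -3  0  |  10 ]
  [ 0  -1  0  |   4 ]
  [ 2  -2  1  |   5 ]
R3 → R3 − 2·R1
  [ 1  -3  0  |   10 ]
  [ 0  -1  0  |    4 ]
  [ 0   4  1  |  -15 ]
R2 → -1·R2
  [ 1  -3  0  |   10 ]
  [ 0   1  0  |   -4 ]
  [ 0   4  1  |  -15 ]
R3 → R3 − 4·R2
  [ 1  -3  0  |  10 ]
  [ 0   1  0  |  -4 ]
  [ 0   0  1  |   1 ]
R1 → R1 + 3·R2
  [ 1  0  0  |  -2 ]
  [ 0  1  0  |  -4 ]
  [ 0  0  1  |   1 ]
Reading off the last column: a = -2, b = -4, c = 1.

(-2, -4, 1)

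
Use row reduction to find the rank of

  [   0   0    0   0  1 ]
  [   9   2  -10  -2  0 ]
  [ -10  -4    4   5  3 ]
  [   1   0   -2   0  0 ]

R1 ↔ R2
  [   9   2  -10  -2  0 ]
  [   0   0    0   0  1 ]
  [ -10  -4    4   5  3 ]
  [   1   0   -2   0  0 ]
R1 → 1/9·R1
  [   1  2/9  -10/9  -2/9  0 ]
  [   0    0      0     0  1 ]
  [ -10   -4      4     5  3 ]
  [   1    0     -2     0  0 ]
R3 → R3 + 10·R1
  [ 1    2/9  -10/9  -2/9  0 ]
  [ 0      0      0     0  1 ]
  [ 0  -16/9  -64/9  25/9  3 ]
  [ 1      0     -2     0  0 ]
R4 → R4 − R1
  [ 1    2/9  -10/9  -2/9  0 ]
  [ 0      0      0     0  1 ]
  [ 0  -16/9  -64/9  25/9  3 ]
  [ 0   -2/9   -8/9   2/9  0 ]
R2 ↔ R3
  [ 1    2/9  -10/9  -2/9  0 ]
  [ 0  -16/9  -64/9  25/9  3 ]
  [ 0      0      0     0  1 ]
  [ 0   -2/9   -8/9   2/9  0 ]
R2 → -9/16·R2
  [ 1   2/9  -10/9    -2/9       0 ]
  [ 0     1      4  -25/16  -27/16 ]
  [ 0     0      0       0       1 ]
  [ 0  -2/9   -8/9     2/9       0 ]
R4 → R4 + 2/9·R2
  [ 1  2/9  -10/9    -2/9       0 ]
  [ 0    1      4  -25/16  -27/16 ]
  [ 0    0      0       0       1 ]
  [ 0    0      0    -1/8    -3/8 ]
R3 ↔ R4
  [ 1  2/9  -10/9    -2/9       0 ]
  [ 0    1      4  -25/16  -27/16 ]
  [ 0    0      0    -1/8    -3/8 ]
  [ 0    0      0       0       1 ]
R3 → -8·R3
  [ 1  2/9  -10/9    -2/9       0 ]
  [ 0    1      4  -25/16  -27/16 ]
  [ 0    0      0       1       3 ]
  [ 0    0      0       0       1 ]
R3 → R3 − 3·R4
  [ 1  2/9  -10/9    -2/9       0 ]
  [ 0    1      4  -25/16  -27/16 ]
  [ 0    0      0       1       0 ]
  [ 0    0      0       0       1 ]
R2 → R2 + 27/16·R4
  [ 1  2/9  -10/9    -2/9  0 ]
  [ 0    1      4  -25/16  0 ]
  [ 0    0      0       1  0 ]
  [ 0    0      0       0  1 ]
R2 → R2 + 25/16·R3
  [ 1  2/9  -10/9  -2/9  0 ]
  [ 0    1      4     0  0 ]
  [ 0    0      0     1  0 ]
  [ 0    0      0     0  1 ]
R1 → R1 + 2/9·R3
  [ 1  2/9  -10/9  0  0 ]
  [ 0    1      4  0  0 ]
  [ 0    0      0  1  0 ]
  [ 0    0      0  0  1 ]
R1 → R1 − 2/9·R2
  [ 1  0  -2  0  0 ]
  [ 0  1   4  0  0 ]
  [ 0  0   0  1  0 ]
  [ 0  0   0  0  1 ]
The reduced form has 4 nonzero rows.

rank = 4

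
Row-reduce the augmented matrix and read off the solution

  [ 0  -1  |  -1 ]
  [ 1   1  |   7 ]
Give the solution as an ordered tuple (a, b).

(6, 1)

R1 <-> R2
  [ 1   1  |   7 ]
  [ 0  -1  |  -1 ]
R2 := -1·R2
  [ 1  1  |  7 ]
  [ 0  1  |  1 ]
R1 := R1 − R2
  [ 1  0  |  6 ]
  [ 0  1  |  1 ]
Reading off the last column: a = 6, b = 1.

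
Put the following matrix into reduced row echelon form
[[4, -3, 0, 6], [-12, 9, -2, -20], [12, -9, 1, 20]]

[[1, -3/4, 0, 0], [0, 0, 1, 0], [0, 0, 0, 1]]

r1 → 1/4·r1
r2 → r2 + 12·r1
r3 → r3 − 12·r1
r2 → -1/2·r2
r3 → r3 − r2
r2 → r2 − r3
r1 → r1 − 3/2·r3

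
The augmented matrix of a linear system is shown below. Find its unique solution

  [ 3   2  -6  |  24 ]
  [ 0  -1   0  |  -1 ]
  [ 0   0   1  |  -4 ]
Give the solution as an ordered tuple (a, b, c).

R1 ← 1/3·R1
  [ 1  2/3  -2  |   8 ]
  [ 0   -1   0  |  -1 ]
  [ 0    0   1  |  -4 ]
R2 ← -1·R2
  [ 1  2/3  -2  |   8 ]
  [ 0    1   0  |   1 ]
  [ 0    0   1  |  -4 ]
R1 ← R1 + 2·R3
  [ 1  2/3  0  |   0 ]
  [ 0    1  0  |   1 ]
  [ 0    0  1  |  -4 ]
R1 ← R1 − 2/3·R2
  [ 1  0  0  |  -2/3 ]
  [ 0  1  0  |     1 ]
  [ 0  0  1  |    -4 ]
Reading off the last column: a = -2/3, b = 1, c = -4.

(-2/3, 1, -4)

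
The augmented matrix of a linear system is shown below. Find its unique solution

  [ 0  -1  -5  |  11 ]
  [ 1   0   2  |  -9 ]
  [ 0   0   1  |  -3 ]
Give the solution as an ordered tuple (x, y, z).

(-3, 4, -3)

ρ1 <=> ρ2
  [ 1   0   2  |  -9 ]
  [ 0  -1  -5  |  11 ]
  [ 0   0   1  |  -3 ]
ρ2 := -1·ρ2
  [ 1  0  2  |   -9 ]
  [ 0  1  5  |  -11 ]
  [ 0  0  1  |   -3 ]
ρ2 := ρ2 − 5·ρ3
  [ 1  0  2  |  -9 ]
  [ 0  1  0  |   4 ]
  [ 0  0  1  |  -3 ]
ρ1 := ρ1 − 2·ρ3
  [ 1  0  0  |  -3 ]
  [ 0  1  0  |   4 ]
  [ 0  0  1  |  -3 ]
Reading off the last column: x = -3, y = 4, z = -3.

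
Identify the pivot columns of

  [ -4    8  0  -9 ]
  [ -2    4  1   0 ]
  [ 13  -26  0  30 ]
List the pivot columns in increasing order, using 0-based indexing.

0, 2, 3

R1 -> -1/4·R1
  [  1   -2  0  9/4 ]
  [ -2    4  1    0 ]
  [ 13  -26  0   30 ]
R2 -> R2 + 2·R1
  [  1   -2  0  9/4 ]
  [  0    0  1  9/2 ]
  [ 13  -26  0   30 ]
R3 -> R3 − 13·R1
  [ 1  -2  0  9/4 ]
  [ 0   0  1  9/2 ]
  [ 0   0  0  3/4 ]
R3 -> 4/3·R3
  [ 1  -2  0  9/4 ]
  [ 0   0  1  9/2 ]
  [ 0   0  0    1 ]
R2 -> R2 − 9/2·R3
  [ 1  -2  0  9/4 ]
  [ 0   0  1    0 ]
  [ 0   0  0    1 ]
R1 -> R1 − 9/4·R3
  [ 1  -2  0  0 ]
  [ 0   0  1  0 ]
  [ 0   0  0  1 ]
Pivot columns are the columns containing a leading 1.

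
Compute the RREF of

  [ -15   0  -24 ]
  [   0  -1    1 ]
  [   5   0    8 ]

[[1, 0, 8/5], [0, 1, -1], [0, 0, 0]]

r1 := -1/15·r1
  [ 1   0  8/5 ]
  [ 0  -1    1 ]
  [ 5   0    8 ]
r3 := r3 − 5·r1
  [ 1   0  8/5 ]
  [ 0  -1    1 ]
  [ 0   0    0 ]
r2 := -1·r2
  [ 1  0  8/5 ]
  [ 0  1   -1 ]
  [ 0  0    0 ]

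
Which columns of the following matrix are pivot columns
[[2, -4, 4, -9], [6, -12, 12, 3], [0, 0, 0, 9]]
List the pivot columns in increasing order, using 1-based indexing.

1, 4

Multiply R1 by 1/2.
  [ 1   -2   2  -9/2 ]
  [ 6  -12  12     3 ]
  [ 0    0   0     9 ]
Subtract 6 times R1 from R2.
  [ 1  -2  2  -9/2 ]
  [ 0   0  0    30 ]
  [ 0   0  0     9 ]
Multiply R2 by 1/30.
  [ 1  -2  2  -9/2 ]
  [ 0   0  0     1 ]
  [ 0   0  0     9 ]
Subtract 9 times R2 from R3.
  [ 1  -2  2  -9/2 ]
  [ 0   0  0     1 ]
  [ 0   0  0     0 ]
Add 9/2 times R2 to R1.
  [ 1  -2  2  0 ]
  [ 0   0  0  1 ]
  [ 0   0  0  0 ]
Pivot columns are the columns containing a leading 1.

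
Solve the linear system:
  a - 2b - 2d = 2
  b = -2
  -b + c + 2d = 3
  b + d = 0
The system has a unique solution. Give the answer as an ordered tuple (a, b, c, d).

(2, -2, -3, 2)

Form the augmented matrix and row-reduce:
  [ 1  -2  0  -2  |   2 ]
  [ 0   1  0   0  |  -2 ]
  [ 0  -1  1   2  |   3 ]
  [ 0   1  0   1  |   0 ]
R3 := R3 + R2
  [ 1  -2  0  -2  |   2 ]
  [ 0   1  0   0  |  -2 ]
  [ 0   0  1   2  |   1 ]
  [ 0   1  0   1  |   0 ]
R4 := R4 − R2
  [ 1  -2  0  -2  |   2 ]
  [ 0   1  0   0  |  -2 ]
  [ 0   0  1   2  |   1 ]
  [ 0   0  0   1  |   2 ]
R3 := R3 − 2·R4
  [ 1  -2  0  -2  |   2 ]
  [ 0   1  0   0  |  -2 ]
  [ 0   0  1   0  |  -3 ]
  [ 0   0  0   1  |   2 ]
R1 := R1 + 2·R4
  [ 1  -2  0  0  |   6 ]
  [ 0   1  0  0  |  -2 ]
  [ 0   0  1  0  |  -3 ]
  [ 0   0  0  1  |   2 ]
R1 := R1 + 2·R2
  [ 1  0  0  0  |   2 ]
  [ 0  1  0  0  |  -2 ]
  [ 0  0  1  0  |  -3 ]
  [ 0  0  0  1  |   2 ]
Reading off the last column: a = 2, b = -2, c = -3, d = 2.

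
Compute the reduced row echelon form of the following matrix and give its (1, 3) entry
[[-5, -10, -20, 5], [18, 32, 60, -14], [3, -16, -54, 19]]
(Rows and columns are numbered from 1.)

-2

R1 ← -1/5·R1
  [  1    2    4   -1 ]
  [ 18   32   60  -14 ]
  [  3  -16  -54   19 ]
R2 ← R2 − 18·R1
  [ 1    2    4  -1 ]
  [ 0   -4  -12   4 ]
  [ 3  -16  -54  19 ]
R3 ← R3 − 3·R1
  [ 1    2    4  -1 ]
  [ 0   -4  -12   4 ]
  [ 0  -22  -66  22 ]
R2 ← -1/4·R2
  [ 1    2    4  -1 ]
  [ 0    1    3  -1 ]
  [ 0  -22  -66  22 ]
R3 ← R3 + 22·R2
  [ 1  2  4  -1 ]
  [ 0  1  3  -1 ]
  [ 0  0  0   0 ]
R1 ← R1 − 2·R2
  [ 1  0  -2   1 ]
  [ 0  1   3  -1 ]
  [ 0  0   0   0 ]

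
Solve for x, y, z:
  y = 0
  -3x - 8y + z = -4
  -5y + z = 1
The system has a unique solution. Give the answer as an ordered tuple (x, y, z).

Form the augmented matrix and row-reduce:
  [  0   1  0  |   0 ]
  [ -3  -8  1  |  -4 ]
  [  0  -5  1  |   1 ]
r1 <-> r2
r1 := -1/3·r1
r3 := r3 + 5·r2
r1 := r1 + 1/3·r3
r1 := r1 − 8/3·r2
Reading off the last column: x = 5/3, y = 0, z = 1.

(5/3, 0, 1)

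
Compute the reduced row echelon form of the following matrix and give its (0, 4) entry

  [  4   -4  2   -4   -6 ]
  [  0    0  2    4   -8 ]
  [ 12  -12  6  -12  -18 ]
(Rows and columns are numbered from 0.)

R1 -> 1/4·R1
  [  1   -1  1/2   -1  -3/2 ]
  [  0    0    2    4    -8 ]
  [ 12  -12    6  -12   -18 ]
R3 -> R3 − 12·R1
  [ 1  -1  1/2  -1  -3/2 ]
  [ 0   0    2   4    -8 ]
  [ 0   0    0   0     0 ]
R2 -> 1/2·R2
  [ 1  -1  1/2  -1  -3/2 ]
  [ 0   0    1   2    -4 ]
  [ 0   0    0   0     0 ]
R1 -> R1 − 1/2·R2
  [ 1  -1  0  -2  1/2 ]
  [ 0   0  1   2   -4 ]
  [ 0   0  0   0    0 ]

1/2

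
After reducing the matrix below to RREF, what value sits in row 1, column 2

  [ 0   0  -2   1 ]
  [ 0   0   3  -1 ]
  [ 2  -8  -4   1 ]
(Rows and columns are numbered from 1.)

-4

Swap R1 and R3.
Multiply R1 by 1/2.
Multiply R2 by 1/3.
Add 2 times R2 to R3.
Multiply R3 by 3.
Add 1/3 times R3 to R2.
Subtract 1/2 times R3 from R1.
Add 2 times R2 to R1.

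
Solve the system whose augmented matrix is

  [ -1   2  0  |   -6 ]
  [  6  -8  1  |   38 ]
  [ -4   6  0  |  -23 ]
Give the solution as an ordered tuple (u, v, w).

Multiply r1 by -1.
  [  1  -2  0  |    6 ]
  [  6  -8  1  |   38 ]
  [ -4   6  0  |  -23 ]
Subtract 6 times r1 from r2.
  [  1  -2  0  |    6 ]
  [  0   4  1  |    2 ]
  [ -4   6  0  |  -23 ]
Add 4 times r1 to r3.
  [ 1  -2  0  |  6 ]
  [ 0   4  1  |  2 ]
  [ 0  -2  0  |  1 ]
Multiply r2 by 1/4.
  [ 1  -2    0  |    6 ]
  [ 0   1  1/4  |  1/2 ]
  [ 0  -2    0  |    1 ]
Add 2 times r2 to r3.
  [ 1  -2    0  |    6 ]
  [ 0   1  1/4  |  1/2 ]
  [ 0   0  1/2  |    2 ]
Multiply r3 by 2.
  [ 1  -2    0  |    6 ]
  [ 0   1  1/4  |  1/2 ]
  [ 0   0    1  |    4 ]
Subtract 1/4 times r3 from r2.
  [ 1  -2  0  |     6 ]
  [ 0   1  0  |  -1/2 ]
  [ 0   0  1  |     4 ]
Add 2 times r2 to r1.
  [ 1  0  0  |     5 ]
  [ 0  1  0  |  -1/2 ]
  [ 0  0  1  |     4 ]
Reading off the last column: u = 5, v = -1/2, w = 4.

(5, -1/2, 4)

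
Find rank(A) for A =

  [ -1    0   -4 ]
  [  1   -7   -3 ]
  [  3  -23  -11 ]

rank = 2

Multiply ρ1 by -1.
  [ 1    0    4 ]
  [ 1   -7   -3 ]
  [ 3  -23  -11 ]
Subtract ρ1 from ρ2.
  [ 1    0    4 ]
  [ 0   -7   -7 ]
  [ 3  -23  -11 ]
Subtract 3 times ρ1 from ρ3.
  [ 1    0    4 ]
  [ 0   -7   -7 ]
  [ 0  -23  -23 ]
Multiply ρ2 by -1/7.
  [ 1    0    4 ]
  [ 0    1    1 ]
  [ 0  -23  -23 ]
Add 23 times ρ2 to ρ3.
  [ 1  0  4 ]
  [ 0  1  1 ]
  [ 0  0  0 ]
The reduced form has 2 nonzero rows.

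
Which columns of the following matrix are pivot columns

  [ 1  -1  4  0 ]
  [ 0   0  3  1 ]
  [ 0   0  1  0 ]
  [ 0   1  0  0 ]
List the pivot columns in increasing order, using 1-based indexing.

1, 2, 3, 4

r2 <-> r4
  [ 1  -1  4  0 ]
  [ 0   1  0  0 ]
  [ 0   0  1  0 ]
  [ 0   0  3  1 ]
r4 -> r4 − 3·r3
  [ 1  -1  4  0 ]
  [ 0   1  0  0 ]
  [ 0   0  1  0 ]
  [ 0   0  0  1 ]
r1 -> r1 − 4·r3
  [ 1  -1  0  0 ]
  [ 0   1  0  0 ]
  [ 0   0  1  0 ]
  [ 0   0  0  1 ]
r1 -> r1 + r2
  [ 1  0  0  0 ]
  [ 0  1  0  0 ]
  [ 0  0  1  0 ]
  [ 0  0  0  1 ]
Pivot columns are the columns containing a leading 1.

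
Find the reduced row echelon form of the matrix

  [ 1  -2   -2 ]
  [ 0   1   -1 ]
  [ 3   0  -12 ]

[[1, 0, -4], [0, 1, -1], [0, 0, 0]]

R3 -> R3 − 3·R1
  [ 1  -2  -2 ]
  [ 0   1  -1 ]
  [ 0   6  -6 ]
R3 -> R3 − 6·R2
  [ 1  -2  -2 ]
  [ 0   1  -1 ]
  [ 0   0   0 ]
R1 -> R1 + 2·R2
  [ 1  0  -4 ]
  [ 0  1  -1 ]
  [ 0  0   0 ]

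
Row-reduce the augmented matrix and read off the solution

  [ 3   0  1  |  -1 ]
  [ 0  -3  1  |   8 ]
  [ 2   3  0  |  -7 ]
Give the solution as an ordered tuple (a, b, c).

R1 ← 1/3·R1
  [ 1   0  1/3  |  -1/3 ]
  [ 0  -3    1  |     8 ]
  [ 2   3    0  |    -7 ]
R3 ← R3 − 2·R1
  [ 1   0   1/3  |   -1/3 ]
  [ 0  -3     1  |      8 ]
  [ 0   3  -2/3  |  -19/3 ]
R2 ← -1/3·R2
  [ 1  0   1/3  |   -1/3 ]
  [ 0  1  -1/3  |   -8/3 ]
  [ 0  3  -2/3  |  -19/3 ]
R3 ← R3 − 3·R2
  [ 1  0   1/3  |  -1/3 ]
  [ 0  1  -1/3  |  -8/3 ]
  [ 0  0   1/3  |   5/3 ]
R3 ← 3·R3
  [ 1  0   1/3  |  -1/3 ]
  [ 0  1  -1/3  |  -8/3 ]
  [ 0  0     1  |     5 ]
R2 ← R2 + 1/3·R3
  [ 1  0  1/3  |  -1/3 ]
  [ 0  1    0  |    -1 ]
  [ 0  0    1  |     5 ]
R1 ← R1 − 1/3·R3
  [ 1  0  0  |  -2 ]
  [ 0  1  0  |  -1 ]
  [ 0  0  1  |   5 ]
Reading off the last column: a = -2, b = -1, c = 5.

(-2, -1, 5)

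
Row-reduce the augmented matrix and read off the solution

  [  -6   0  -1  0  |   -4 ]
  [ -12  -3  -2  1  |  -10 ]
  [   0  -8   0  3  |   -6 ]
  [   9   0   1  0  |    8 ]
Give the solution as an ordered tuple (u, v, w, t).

(4/3, 0, -4, -2)

r1 := -1/6·r1
  [   1   0  1/6  0  |  2/3 ]
  [ -12  -3   -2  1  |  -10 ]
  [   0  -8    0  3  |   -6 ]
  [   9   0    1  0  |    8 ]
r2 := r2 + 12·r1
  [ 1   0  1/6  0  |  2/3 ]
  [ 0  -3    0  1  |   -2 ]
  [ 0  -8    0  3  |   -6 ]
  [ 9   0    1  0  |    8 ]
r4 := r4 − 9·r1
  [ 1   0   1/6  0  |  2/3 ]
  [ 0  -3     0  1  |   -2 ]
  [ 0  -8     0  3  |   -6 ]
  [ 0   0  -1/2  0  |    2 ]
r2 := -1/3·r2
  [ 1   0   1/6     0  |  2/3 ]
  [ 0   1     0  -1/3  |  2/3 ]
  [ 0  -8     0     3  |   -6 ]
  [ 0   0  -1/2     0  |    2 ]
r3 := r3 + 8·r2
  [ 1  0   1/6     0  |   2/3 ]
  [ 0  1     0  -1/3  |   2/3 ]
  [ 0  0     0   1/3  |  -2/3 ]
  [ 0  0  -1/2     0  |     2 ]
r3 ↔ r4
  [ 1  0   1/6     0  |   2/3 ]
  [ 0  1     0  -1/3  |   2/3 ]
  [ 0  0  -1/2     0  |     2 ]
  [ 0  0     0   1/3  |  -2/3 ]
r3 := -2·r3
  [ 1  0  1/6     0  |   2/3 ]
  [ 0  1    0  -1/3  |   2/3 ]
  [ 0  0    1     0  |    -4 ]
  [ 0  0    0   1/3  |  -2/3 ]
r4 := 3·r4
  [ 1  0  1/6     0  |  2/3 ]
  [ 0  1    0  -1/3  |  2/3 ]
  [ 0  0    1     0  |   -4 ]
  [ 0  0    0     1  |   -2 ]
r2 := r2 + 1/3·r4
  [ 1  0  1/6  0  |  2/3 ]
  [ 0  1    0  0  |    0 ]
  [ 0  0    1  0  |   -4 ]
  [ 0  0    0  1  |   -2 ]
r1 := r1 − 1/6·r3
  [ 1  0  0  0  |  4/3 ]
  [ 0  1  0  0  |    0 ]
  [ 0  0  1  0  |   -4 ]
  [ 0  0  0  1  |   -2 ]
Reading off the last column: u = 4/3, v = 0, w = -4, t = -2.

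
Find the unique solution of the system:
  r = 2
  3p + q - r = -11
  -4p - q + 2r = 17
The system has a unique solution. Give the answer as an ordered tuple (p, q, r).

Form the augmented matrix and row-reduce:
  [  0   0   1  |    2 ]
  [  3   1  -1  |  -11 ]
  [ -4  -1   2  |   17 ]
ρ1 <=> ρ2
  [  3   1  -1  |  -11 ]
  [  0   0   1  |    2 ]
  [ -4  -1   2  |   17 ]
ρ1 ← 1/3·ρ1
  [  1  1/3  -1/3  |  -11/3 ]
  [  0    0     1  |      2 ]
  [ -4   -1     2  |     17 ]
ρ3 ← ρ3 + 4·ρ1
  [ 1  1/3  -1/3  |  -11/3 ]
  [ 0    0     1  |      2 ]
  [ 0  1/3   2/3  |    7/3 ]
ρ2 <=> ρ3
  [ 1  1/3  -1/3  |  -11/3 ]
  [ 0  1/3   2/3  |    7/3 ]
  [ 0    0     1  |      2 ]
ρ2 ← 3·ρ2
  [ 1  1/3  -1/3  |  -11/3 ]
  [ 0    1     2  |      7 ]
  [ 0    0     1  |      2 ]
ρ2 ← ρ2 − 2·ρ3
  [ 1  1/3  -1/3  |  -11/3 ]
  [ 0    1     0  |      3 ]
  [ 0    0     1  |      2 ]
ρ1 ← ρ1 + 1/3·ρ3
  [ 1  1/3  0  |  -3 ]
  [ 0    1  0  |   3 ]
  [ 0    0  1  |   2 ]
ρ1 ← ρ1 − 1/3·ρ2
  [ 1  0  0  |  -4 ]
  [ 0  1  0  |   3 ]
  [ 0  0  1  |   2 ]
Reading off the last column: p = -4, q = 3, r = 2.

(-4, 3, 2)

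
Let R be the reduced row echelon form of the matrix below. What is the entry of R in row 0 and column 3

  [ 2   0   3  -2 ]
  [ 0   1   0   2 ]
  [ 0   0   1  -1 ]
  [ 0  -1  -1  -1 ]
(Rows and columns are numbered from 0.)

Multiply r1 by 1/2.
Add r2 to r4.
Add r3 to r4.
Subtract 3/2 times r3 from r1.

1/2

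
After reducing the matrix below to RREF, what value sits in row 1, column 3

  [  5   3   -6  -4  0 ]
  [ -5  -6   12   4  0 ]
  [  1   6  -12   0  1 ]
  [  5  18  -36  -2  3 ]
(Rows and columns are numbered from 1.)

0

r1 → 1/5·r1
  [  1  3/5  -6/5  -4/5  0 ]
  [ -5   -6    12     4  0 ]
  [  1    6   -12     0  1 ]
  [  5   18   -36    -2  3 ]
r2 → r2 + 5·r1
  [ 1  3/5  -6/5  -4/5  0 ]
  [ 0   -3     6     0  0 ]
  [ 1    6   -12     0  1 ]
  [ 5   18   -36    -2  3 ]
r3 → r3 − r1
  [ 1   3/5   -6/5  -4/5  0 ]
  [ 0    -3      6     0  0 ]
  [ 0  27/5  -54/5   4/5  1 ]
  [ 5    18    -36    -2  3 ]
r4 → r4 − 5·r1
  [ 1   3/5   -6/5  -4/5  0 ]
  [ 0    -3      6     0  0 ]
  [ 0  27/5  -54/5   4/5  1 ]
  [ 0    15    -30     2  3 ]
r2 → -1/3·r2
  [ 1   3/5   -6/5  -4/5  0 ]
  [ 0     1     -2     0  0 ]
  [ 0  27/5  -54/5   4/5  1 ]
  [ 0    15    -30     2  3 ]
r3 → r3 − 27/5·r2
  [ 1  3/5  -6/5  -4/5  0 ]
  [ 0    1    -2     0  0 ]
  [ 0    0     0   4/5  1 ]
  [ 0   15   -30     2  3 ]
r4 → r4 − 15·r2
  [ 1  3/5  -6/5  -4/5  0 ]
  [ 0    1    -2     0  0 ]
  [ 0    0     0   4/5  1 ]
  [ 0    0     0     2  3 ]
r3 → 5/4·r3
  [ 1  3/5  -6/5  -4/5    0 ]
  [ 0    1    -2     0    0 ]
  [ 0    0     0     1  5/4 ]
  [ 0    0     0     2    3 ]
r4 → r4 − 2·r3
  [ 1  3/5  -6/5  -4/5    0 ]
  [ 0    1    -2     0    0 ]
  [ 0    0     0     1  5/4 ]
  [ 0    0     0     0  1/2 ]
r4 → 2·r4
  [ 1  3/5  -6/5  -4/5    0 ]
  [ 0    1    -2     0    0 ]
  [ 0    0     0     1  5/4 ]
  [ 0    0     0     0    1 ]
r3 → r3 − 5/4·r4
  [ 1  3/5  -6/5  -4/5  0 ]
  [ 0    1    -2     0  0 ]
  [ 0    0     0     1  0 ]
  [ 0    0     0     0  1 ]
r1 → r1 + 4/5·r3
  [ 1  3/5  -6/5  0  0 ]
  [ 0    1    -2  0  0 ]
  [ 0    0     0  1  0 ]
  [ 0    0     0  0  1 ]
r1 → r1 − 3/5·r2
  [ 1  0   0  0  0 ]
  [ 0  1  -2  0  0 ]
  [ 0  0   0  1  0 ]
  [ 0  0   0  0  1 ]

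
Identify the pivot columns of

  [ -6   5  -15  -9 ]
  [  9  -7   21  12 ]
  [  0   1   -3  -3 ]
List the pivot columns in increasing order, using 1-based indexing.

1, 2

ρ1 -> -1/6·ρ1
  [ 1  -5/6  5/2  3/2 ]
  [ 9    -7   21   12 ]
  [ 0     1   -3   -3 ]
ρ2 -> ρ2 − 9·ρ1
  [ 1  -5/6   5/2   3/2 ]
  [ 0   1/2  -3/2  -3/2 ]
  [ 0     1    -3    -3 ]
ρ2 -> 2·ρ2
  [ 1  -5/6  5/2  3/2 ]
  [ 0     1   -3   -3 ]
  [ 0     1   -3   -3 ]
ρ3 -> ρ3 − ρ2
  [ 1  -5/6  5/2  3/2 ]
  [ 0     1   -3   -3 ]
  [ 0     0    0    0 ]
ρ1 -> ρ1 + 5/6·ρ2
  [ 1  0   0  -1 ]
  [ 0  1  -3  -3 ]
  [ 0  0   0   0 ]
Pivot columns are the columns containing a leading 1.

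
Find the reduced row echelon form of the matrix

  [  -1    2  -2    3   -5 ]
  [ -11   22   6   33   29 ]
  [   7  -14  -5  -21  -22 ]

R1 -> -1·R1
  [   1   -2   2   -3    5 ]
  [ -11   22   6   33   29 ]
  [   7  -14  -5  -21  -22 ]
R2 -> R2 + 11·R1
  [ 1   -2   2   -3    5 ]
  [ 0    0  28    0   84 ]
  [ 7  -14  -5  -21  -22 ]
R3 -> R3 − 7·R1
  [ 1  -2    2  -3    5 ]
  [ 0   0   28   0   84 ]
  [ 0   0  -19   0  -57 ]
R2 -> 1/28·R2
  [ 1  -2    2  -3    5 ]
  [ 0   0    1   0    3 ]
  [ 0   0  -19   0  -57 ]
R3 -> R3 + 19·R2
  [ 1  -2  2  -3  5 ]
  [ 0   0  1   0  3 ]
  [ 0   0  0   0  0 ]
R1 -> R1 − 2·R2
  [ 1  -2  0  -3  -1 ]
  [ 0   0  1   0   3 ]
  [ 0   0  0   0   0 ]

[[1, -2, 0, -3, -1], [0, 0, 1, 0, 3], [0, 0, 0, 0, 0]]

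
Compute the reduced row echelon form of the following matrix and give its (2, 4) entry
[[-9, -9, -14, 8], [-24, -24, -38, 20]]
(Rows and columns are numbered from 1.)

Multiply r1 by -1/9.
  [   1    1  14/9  -8/9 ]
  [ -24  -24   -38    20 ]
Add 24 times r1 to r2.
  [ 1  1  14/9  -8/9 ]
  [ 0  0  -2/3  -4/3 ]
Multiply r2 by -3/2.
  [ 1  1  14/9  -8/9 ]
  [ 0  0     1     2 ]
Subtract 14/9 times r2 from r1.
  [ 1  1  0  -4 ]
  [ 0  0  1   2 ]

2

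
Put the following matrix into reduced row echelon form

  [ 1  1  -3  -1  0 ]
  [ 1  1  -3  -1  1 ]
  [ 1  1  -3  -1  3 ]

[[1, 1, -3, -1, 0], [0, 0, 0, 0, 1], [0, 0, 0, 0, 0]]

Subtract R1 from R2.
  [ 1  1  -3  -1  0 ]
  [ 0  0   0   0  1 ]
  [ 1  1  -3  -1  3 ]
Subtract R1 from R3.
  [ 1  1  -3  -1  0 ]
  [ 0  0   0   0  1 ]
  [ 0  0   0   0  3 ]
Subtract 3 times R2 from R3.
  [ 1  1  -3  -1  0 ]
  [ 0  0   0   0  1 ]
  [ 0  0   0   0  0 ]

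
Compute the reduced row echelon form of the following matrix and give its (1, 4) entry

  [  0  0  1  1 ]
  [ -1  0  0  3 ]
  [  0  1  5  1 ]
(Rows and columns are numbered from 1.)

-3

R1 <-> R2
  [ -1  0  0  3 ]
  [  0  0  1  1 ]
  [  0  1  5  1 ]
R1 → -1·R1
  [ 1  0  0  -3 ]
  [ 0  0  1   1 ]
  [ 0  1  5   1 ]
R2 <-> R3
  [ 1  0  0  -3 ]
  [ 0  1  5   1 ]
  [ 0  0  1   1 ]
R2 → R2 − 5·R3
  [ 1  0  0  -3 ]
  [ 0  1  0  -4 ]
  [ 0  0  1   1 ]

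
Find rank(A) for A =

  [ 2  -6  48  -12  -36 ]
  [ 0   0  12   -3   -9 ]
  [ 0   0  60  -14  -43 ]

rank = 3

R1 ← 1/2·R1
  [ 1  -3  24   -6  -18 ]
  [ 0   0  12   -3   -9 ]
  [ 0   0  60  -14  -43 ]
R2 ← 1/12·R2
  [ 1  -3  24    -6   -18 ]
  [ 0   0   1  -1/4  -3/4 ]
  [ 0   0  60   -14   -43 ]
R3 ← R3 − 60·R2
  [ 1  -3  24    -6   -18 ]
  [ 0   0   1  -1/4  -3/4 ]
  [ 0   0   0     1     2 ]
R2 ← R2 + 1/4·R3
  [ 1  -3  24  -6   -18 ]
  [ 0   0   1   0  -1/4 ]
  [ 0   0   0   1     2 ]
R1 ← R1 + 6·R3
  [ 1  -3  24  0    -6 ]
  [ 0   0   1  0  -1/4 ]
  [ 0   0   0  1     2 ]
R1 ← R1 − 24·R2
  [ 1  -3  0  0     0 ]
  [ 0   0  1  0  -1/4 ]
  [ 0   0  0  1     2 ]
The reduced form has 3 nonzero rows.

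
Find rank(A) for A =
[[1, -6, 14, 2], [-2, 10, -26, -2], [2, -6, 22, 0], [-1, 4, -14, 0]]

r2 := r2 + 2·r1
  [  1  -6   14  2 ]
  [  0  -2    2  2 ]
  [  2  -6   22  0 ]
  [ -1   4  -14  0 ]
r3 := r3 − 2·r1
  [  1  -6   14   2 ]
  [  0  -2    2   2 ]
  [  0   6   -6  -4 ]
  [ -1   4  -14   0 ]
r4 := r4 + r1
  [ 1  -6  14   2 ]
  [ 0  -2   2   2 ]
  [ 0   6  -6  -4 ]
  [ 0  -2   0   2 ]
r2 := -1/2·r2
  [ 1  -6  14   2 ]
  [ 0   1  -1  -1 ]
  [ 0   6  -6  -4 ]
  [ 0  -2   0   2 ]
r3 := r3 − 6·r2
  [ 1  -6  14   2 ]
  [ 0   1  -1  -1 ]
  [ 0   0   0   2 ]
  [ 0  -2   0   2 ]
r4 := r4 + 2·r2
  [ 1  -6  14   2 ]
  [ 0   1  -1  -1 ]
  [ 0   0   0   2 ]
  [ 0   0  -2   0 ]
r3 <-> r4
  [ 1  -6  14   2 ]
  [ 0   1  -1  -1 ]
  [ 0   0  -2   0 ]
  [ 0   0   0   2 ]
r3 := -1/2·r3
  [ 1  -6  14   2 ]
  [ 0   1  -1  -1 ]
  [ 0   0   1   0 ]
  [ 0   0   0   2 ]
r4 := 1/2·r4
  [ 1  -6  14   2 ]
  [ 0   1  -1  -1 ]
  [ 0   0   1   0 ]
  [ 0   0   0   1 ]
r2 := r2 + r4
  [ 1  -6  14  2 ]
  [ 0   1  -1  0 ]
  [ 0   0   1  0 ]
  [ 0   0   0  1 ]
r1 := r1 − 2·r4
  [ 1  -6  14  0 ]
  [ 0   1  -1  0 ]
  [ 0   0   1  0 ]
  [ 0   0   0  1 ]
r2 := r2 + r3
  [ 1  -6  14  0 ]
  [ 0   1   0  0 ]
  [ 0   0   1  0 ]
  [ 0   0   0  1 ]
r1 := r1 − 14·r3
  [ 1  -6  0  0 ]
  [ 0   1  0  0 ]
  [ 0   0  1  0 ]
  [ 0   0  0  1 ]
r1 := r1 + 6·r2
  [ 1  0  0  0 ]
  [ 0  1  0  0 ]
  [ 0  0  1  0 ]
  [ 0  0  0  1 ]
The reduced form has 4 nonzero rows.

rank = 4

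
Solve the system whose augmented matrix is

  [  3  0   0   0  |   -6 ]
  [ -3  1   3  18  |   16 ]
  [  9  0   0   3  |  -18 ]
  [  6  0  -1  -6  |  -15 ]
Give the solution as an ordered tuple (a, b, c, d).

R1 := 1/3·R1
  [  1  0   0   0  |   -2 ]
  [ -3  1   3  18  |   16 ]
  [  9  0   0   3  |  -18 ]
  [  6  0  -1  -6  |  -15 ]
R2 := R2 + 3·R1
  [ 1  0   0   0  |   -2 ]
  [ 0  1   3  18  |   10 ]
  [ 9  0   0   3  |  -18 ]
  [ 6  0  -1  -6  |  -15 ]
R3 := R3 − 9·R1
  [ 1  0   0   0  |   -2 ]
  [ 0  1   3  18  |   10 ]
  [ 0  0   0   3  |    0 ]
  [ 6  0  -1  -6  |  -15 ]
R4 := R4 − 6·R1
  [ 1  0   0   0  |  -2 ]
  [ 0  1   3  18  |  10 ]
  [ 0  0   0   3  |   0 ]
  [ 0  0  -1  -6  |  -3 ]
R3 <=> R4
  [ 1  0   0   0  |  -2 ]
  [ 0  1   3  18  |  10 ]
  [ 0  0  -1  -6  |  -3 ]
  [ 0  0   0   3  |   0 ]
R3 := -1·R3
  [ 1  0  0   0  |  -2 ]
  [ 0  1  3  18  |  10 ]
  [ 0  0  1   6  |   3 ]
  [ 0  0  0   3  |   0 ]
R4 := 1/3·R4
  [ 1  0  0   0  |  -2 ]
  [ 0  1  3  18  |  10 ]
  [ 0  0  1   6  |   3 ]
  [ 0  0  0   1  |   0 ]
R3 := R3 − 6·R4
  [ 1  0  0   0  |  -2 ]
  [ 0  1  3  18  |  10 ]
  [ 0  0  1   0  |   3 ]
  [ 0  0  0   1  |   0 ]
R2 := R2 − 18·R4
  [ 1  0  0  0  |  -2 ]
  [ 0  1  3  0  |  10 ]
  [ 0  0  1  0  |   3 ]
  [ 0  0  0  1  |   0 ]
R2 := R2 − 3·R3
  [ 1  0  0  0  |  -2 ]
  [ 0  1  0  0  |   1 ]
  [ 0  0  1  0  |   3 ]
  [ 0  0  0  1  |   0 ]
Reading off the last column: a = -2, b = 1, c = 3, d = 0.

(-2, 1, 3, 0)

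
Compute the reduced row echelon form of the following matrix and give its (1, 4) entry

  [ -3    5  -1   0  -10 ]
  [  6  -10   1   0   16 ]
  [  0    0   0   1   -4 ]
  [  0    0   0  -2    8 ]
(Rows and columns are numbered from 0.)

4

ρ1 → -1/3·ρ1
  [ 1  -5/3  1/3   0  10/3 ]
  [ 6   -10    1   0    16 ]
  [ 0     0    0   1    -4 ]
  [ 0     0    0  -2     8 ]
ρ2 → ρ2 − 6·ρ1
  [ 1  -5/3  1/3   0  10/3 ]
  [ 0     0   -1   0    -4 ]
  [ 0     0    0   1    -4 ]
  [ 0     0    0  -2     8 ]
ρ2 → -1·ρ2
  [ 1  -5/3  1/3   0  10/3 ]
  [ 0     0    1   0     4 ]
  [ 0     0    0   1    -4 ]
  [ 0     0    0  -2     8 ]
ρ4 → ρ4 + 2·ρ3
  [ 1  -5/3  1/3  0  10/3 ]
  [ 0     0    1  0     4 ]
  [ 0     0    0  1    -4 ]
  [ 0     0    0  0     0 ]
ρ1 → ρ1 − 1/3·ρ2
  [ 1  -5/3  0  0   2 ]
  [ 0     0  1  0   4 ]
  [ 0     0  0  1  -4 ]
  [ 0     0  0  0   0 ]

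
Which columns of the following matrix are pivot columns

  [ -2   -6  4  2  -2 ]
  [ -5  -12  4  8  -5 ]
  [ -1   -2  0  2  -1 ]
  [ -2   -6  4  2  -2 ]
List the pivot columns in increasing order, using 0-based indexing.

0, 1

R1 → -1/2·R1
  [  1    3  -2  -1   1 ]
  [ -5  -12   4   8  -5 ]
  [ -1   -2   0   2  -1 ]
  [ -2   -6   4   2  -2 ]
R2 → R2 + 5·R1
  [  1   3  -2  -1   1 ]
  [  0   3  -6   3   0 ]
  [ -1  -2   0   2  -1 ]
  [ -2  -6   4   2  -2 ]
R3 → R3 + R1
  [  1   3  -2  -1   1 ]
  [  0   3  -6   3   0 ]
  [  0   1  -2   1   0 ]
  [ -2  -6   4   2  -2 ]
R4 → R4 + 2·R1
  [ 1  3  -2  -1  1 ]
  [ 0  3  -6   3  0 ]
  [ 0  1  -2   1  0 ]
  [ 0  0   0   0  0 ]
R2 → 1/3·R2
  [ 1  3  -2  -1  1 ]
  [ 0  1  -2   1  0 ]
  [ 0  1  -2   1  0 ]
  [ 0  0   0   0  0 ]
R3 → R3 − R2
  [ 1  3  -2  -1  1 ]
  [ 0  1  -2   1  0 ]
  [ 0  0   0   0  0 ]
  [ 0  0   0   0  0 ]
R1 → R1 − 3·R2
  [ 1  0   4  -4  1 ]
  [ 0  1  -2   1  0 ]
  [ 0  0   0   0  0 ]
  [ 0  0   0   0  0 ]
Pivot columns are the columns containing a leading 1.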